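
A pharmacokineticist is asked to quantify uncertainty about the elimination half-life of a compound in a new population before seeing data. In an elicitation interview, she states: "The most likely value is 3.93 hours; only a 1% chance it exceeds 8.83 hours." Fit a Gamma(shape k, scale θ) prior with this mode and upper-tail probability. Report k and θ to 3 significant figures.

k ≈ 8.33, θ ≈ 0.536

Gamma(k,θ) with k>1 has mode (k−1)θ, so θ = 3.93/(k−1).
Need P(X < 8.83) = 0.99 with θ tied to k this way. Start at k = 2, θ = 3.93: P(X<8.83) ≈ 0.657.
Too low — raise k to concentrate. Iterating converges to k ≈ 8.33.
Then θ = 3.93/(8.33−1) ≈ 0.536.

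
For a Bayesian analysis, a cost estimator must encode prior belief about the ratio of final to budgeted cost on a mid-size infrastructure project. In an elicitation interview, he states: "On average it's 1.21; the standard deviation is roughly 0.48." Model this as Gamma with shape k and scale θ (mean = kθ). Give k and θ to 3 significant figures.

k ≈ 6.35, θ ≈ 0.19

For Gamma(k, scale θ): mean = kθ, variance = kθ², so CV = 1/√k.
CV = SD/mean = 0.48/1.21 = 0.3967, hence k = 1/CV² = 6.35.
Then θ = mean/k = 1.21/6.35 = 0.19.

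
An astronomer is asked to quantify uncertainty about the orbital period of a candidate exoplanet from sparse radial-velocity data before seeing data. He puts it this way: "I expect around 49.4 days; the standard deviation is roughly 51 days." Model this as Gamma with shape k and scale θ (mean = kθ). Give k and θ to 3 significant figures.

For Gamma(k, scale θ): mean = kθ, variance = kθ², so CV = 1/√k.
CV = SD/mean = 51/49.4 = 1.032, hence k = 1/CV² = 0.938.
Then θ = mean/k = 49.4/0.938 = 52.7.

k ≈ 0.938, θ ≈ 52.7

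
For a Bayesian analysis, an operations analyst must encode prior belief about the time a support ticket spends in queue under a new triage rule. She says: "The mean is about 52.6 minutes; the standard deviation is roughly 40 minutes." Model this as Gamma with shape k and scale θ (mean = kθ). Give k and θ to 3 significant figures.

For Gamma(k, scale θ): mean = kθ, variance = kθ², so CV = 1/√k.
CV = SD/mean = 40/52.6 = 0.7605, hence k = 1/CV² = 1.73.
Then θ = mean/k = 52.6/1.73 = 30.4.

k ≈ 1.73, θ ≈ 30.4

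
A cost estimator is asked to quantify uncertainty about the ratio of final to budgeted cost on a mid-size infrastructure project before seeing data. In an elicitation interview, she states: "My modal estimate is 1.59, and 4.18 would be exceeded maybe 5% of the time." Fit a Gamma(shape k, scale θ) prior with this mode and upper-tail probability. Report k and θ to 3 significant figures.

k ≈ 3.89, θ ≈ 0.55

Gamma(k,θ) with k>1 has mode (k−1)θ, so θ = 1.59/(k−1).
Need P(X < 4.18) = 0.95 with θ tied to k this way. Start at k = 2, θ = 1.59: P(X<4.18) ≈ 0.738.
Too low — raise k to concentrate. Iterating converges to k ≈ 3.89.
Then θ = 1.59/(3.89−1) ≈ 0.55.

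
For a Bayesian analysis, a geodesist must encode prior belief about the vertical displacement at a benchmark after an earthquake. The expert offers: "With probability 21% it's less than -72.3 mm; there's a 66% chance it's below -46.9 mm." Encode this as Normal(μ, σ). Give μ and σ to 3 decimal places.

μ = -55.495, σ = 20.839

The p-quantile of Normal(μ,σ) is μ + z_p·σ, with z_{0.21} = -0.8064 and z_{0.66} = 0.4125.
Eliminate σ: μ = (z₂·x₁ − z₁·x₂)/(z₂ − z₁) = (0.4125·-72.3 − (-0.8064)·-46.9)/1.219 = -55.495.
Then σ = (x₂ − x₁)/(z₂ − z₁) = (-46.9 − -72.3)/1.219 = 20.839.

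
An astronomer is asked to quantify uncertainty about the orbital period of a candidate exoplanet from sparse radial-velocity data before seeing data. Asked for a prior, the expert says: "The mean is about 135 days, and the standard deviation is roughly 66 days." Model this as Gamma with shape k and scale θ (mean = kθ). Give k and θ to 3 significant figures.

k ≈ 4.18, θ ≈ 32.3

For Gamma(k, scale θ): mean = kθ, variance = kθ², so CV = 1/√k.
CV = SD/mean = 66/135 = 0.4889, hence k = 1/CV² = 4.18.
Then θ = mean/k = 135/4.18 = 32.3.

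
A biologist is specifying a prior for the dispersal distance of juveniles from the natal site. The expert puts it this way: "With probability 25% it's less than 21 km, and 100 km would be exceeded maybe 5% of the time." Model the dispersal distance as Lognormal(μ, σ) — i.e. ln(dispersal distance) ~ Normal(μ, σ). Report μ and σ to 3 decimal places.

If T ~ Lognormal(μ,σ) then ln T ~ Normal(μ,σ), so the p-quantile of ln T is μ + z_p·σ.
ln(21) = 3.045 and ln(100) = 4.605; z_{0.25} = -0.6745, z_{0.95} = 1.645.
σ = (4.605 − 3.045)/(1.645 − (-0.6745)) = 0.673.
μ = 3.045 − (-0.6745)·0.673 = 3.498.

μ ≈ 3.498, σ ≈ 0.673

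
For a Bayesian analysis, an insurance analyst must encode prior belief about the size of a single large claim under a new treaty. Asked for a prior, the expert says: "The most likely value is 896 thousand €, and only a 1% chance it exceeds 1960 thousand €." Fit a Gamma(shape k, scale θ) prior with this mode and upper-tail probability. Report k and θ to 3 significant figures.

Gamma(k,θ) with k>1 has mode (k−1)θ, so θ = 896/(k−1).
Need P(X < 1960) = 0.99 with θ tied to k this way. Start at k = 2, θ = 896: P(X<1960) ≈ 0.642.
Too low — raise k to concentrate. Iterating converges to k ≈ 8.88.
Then θ = 896/(8.88−1) ≈ 114.

k ≈ 8.88, θ ≈ 114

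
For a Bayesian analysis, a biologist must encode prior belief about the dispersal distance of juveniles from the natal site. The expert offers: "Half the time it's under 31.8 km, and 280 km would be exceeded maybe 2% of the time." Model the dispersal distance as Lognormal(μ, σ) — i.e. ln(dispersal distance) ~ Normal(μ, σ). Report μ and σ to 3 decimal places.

μ ≈ 3.459, σ ≈ 1.059

If T ~ Lognormal(μ,σ) then ln T ~ Normal(μ,σ), so the p-quantile of ln T is μ + z_p·σ.
ln(31.8) = 3.459 and ln(280) = 5.635; z_{0.5} = 0, z_{0.98} = 2.054.
σ = (5.635 − 3.459)/(2.054 − (0)) = 1.059.
μ = 3.459 − (0)·1.059 = 3.459.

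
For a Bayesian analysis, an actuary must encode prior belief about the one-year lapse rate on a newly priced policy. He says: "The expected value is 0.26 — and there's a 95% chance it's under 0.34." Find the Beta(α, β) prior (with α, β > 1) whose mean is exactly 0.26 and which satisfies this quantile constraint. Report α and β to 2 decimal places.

α ≈ 22.62, β ≈ 64.38

With mean 0.26 fixed, write α = 0.26s, β = 0.74s where s = α+β.
Need P(θ < 0.34) = 0.95 under Beta(0.26s, 0.74s). Normal approximation: (q−m)/√(m(1−m)/s) ≈ z_{0.95} = 1.64, so s ≈ 0.26·0.74·(1.64)²/(0.34−0.26)² = 81.3.
At s = 81.3: P(θ<0.34) ≈ 0.944. Adjusting to match 0.95 gives s ≈ 87.00.
So α = 0.26·87.00 ≈ 22.62, β = 0.74·87.00 ≈ 64.38.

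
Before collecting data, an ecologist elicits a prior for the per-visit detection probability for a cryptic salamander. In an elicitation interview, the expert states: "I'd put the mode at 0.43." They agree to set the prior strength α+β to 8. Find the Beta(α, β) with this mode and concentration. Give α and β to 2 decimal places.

α = 3.58, β = 4.42

For α,β > 1 the Beta mode is (α−1)/(α+β−2). With α+β = 8, the mode is (α−1)/6.
Set (α−1)/6 = 0.43 → α = 1 + 0.43·6 = 3.58.
β = 8 − α = 4.42.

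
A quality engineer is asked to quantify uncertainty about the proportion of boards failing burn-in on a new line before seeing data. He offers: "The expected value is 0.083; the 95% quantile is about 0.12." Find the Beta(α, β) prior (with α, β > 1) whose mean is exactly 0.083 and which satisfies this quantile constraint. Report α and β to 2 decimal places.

With mean 0.083 fixed, write α = 0.083s, β = 0.917s where s = α+β.
Need P(θ < 0.12) = 0.95 under Beta(0.083s, 0.917s). Normal approximation: (q−m)/√(m(1−m)/s) ≈ z_{0.95} = 1.64, so s ≈ 0.083·0.917·(1.64)²/(0.12−0.083)² = 150.4.
At s = 150.4: P(θ<0.12) ≈ 0.939. Adjusting to match 0.95 gives s ≈ 172.48.
So α = 0.083·172.48 ≈ 14.32, β = 0.917·172.48 ≈ 158.16.

α ≈ 14.32, β ≈ 158.16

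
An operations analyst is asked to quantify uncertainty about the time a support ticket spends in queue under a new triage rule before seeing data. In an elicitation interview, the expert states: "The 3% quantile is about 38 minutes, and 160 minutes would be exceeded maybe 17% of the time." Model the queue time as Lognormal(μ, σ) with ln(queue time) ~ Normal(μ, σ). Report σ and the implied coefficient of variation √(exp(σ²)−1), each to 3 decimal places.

If T ~ Lognormal(μ,σ) then ln T ~ Normal(μ,σ), so the p-quantile of ln T is μ + z_p·σ.
ln(38) = 3.638 and ln(160) = 5.075; z_{0.03} = -1.881, z_{0.83} = 0.9542.
σ = (5.075 − 3.638)/(0.9542 − (-1.881)) = 0.507.
μ = 3.638 − (-1.881)·0.507 = 4.591.
CV = √(exp(σ²)−1) = √(exp(0.2571)−1) = 0.542.

σ ≈ 0.507, CV ≈ 0.542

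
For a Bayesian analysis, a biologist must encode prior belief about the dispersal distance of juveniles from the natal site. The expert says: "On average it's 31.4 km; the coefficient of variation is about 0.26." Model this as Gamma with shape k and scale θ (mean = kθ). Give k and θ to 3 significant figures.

For Gamma(k, scale θ): mean = kθ, variance = kθ², so CV = 1/√k.
CV = 0.26, hence k = 1/CV² = 14.8.
Then θ = mean/k = 31.4/14.8 = 2.12.

k ≈ 14.8, θ ≈ 2.12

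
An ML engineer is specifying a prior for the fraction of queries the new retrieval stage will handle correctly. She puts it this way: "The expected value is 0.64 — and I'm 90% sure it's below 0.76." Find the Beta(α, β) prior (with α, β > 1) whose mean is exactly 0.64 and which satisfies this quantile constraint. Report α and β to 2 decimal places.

α ≈ 15.84, β ≈ 8.91

With mean 0.64 fixed, write α = 0.64s, β = 0.36s where s = α+β.
Need P(θ < 0.76) = 0.9 under Beta(0.64s, 0.36s). Normal approximation: (q−m)/√(m(1−m)/s) ≈ z_{0.9} = 1.28, so s ≈ 0.64·0.36·(1.28)²/(0.76−0.64)² = 26.3.
At s = 26.3: P(θ<0.76) ≈ 0.907. Adjusting to match 0.9 gives s ≈ 24.75.
So α = 0.64·24.75 ≈ 15.84, β = 0.36·24.75 ≈ 8.91.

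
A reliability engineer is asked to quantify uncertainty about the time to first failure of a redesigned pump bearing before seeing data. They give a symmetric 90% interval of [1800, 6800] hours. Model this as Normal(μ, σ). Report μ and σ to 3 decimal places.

μ = 4300.000, σ = 1519.892

A symmetric 90% interval runs μ ± z·σ with z = 1.645.
Half-width = 2500, so σ = 2500/1.645 = 1519.892.
μ is the interval midpoint, 4300.000.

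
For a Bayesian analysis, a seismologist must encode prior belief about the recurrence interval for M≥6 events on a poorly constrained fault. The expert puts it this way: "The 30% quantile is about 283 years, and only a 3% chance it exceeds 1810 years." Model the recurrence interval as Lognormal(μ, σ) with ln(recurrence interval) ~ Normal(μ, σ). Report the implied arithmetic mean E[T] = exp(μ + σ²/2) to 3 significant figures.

If T ~ Lognormal(μ,σ) then ln T ~ Normal(μ,σ), so the p-quantile of ln T is μ + z_p·σ.
ln(283) = 5.645 and ln(1810) = 7.501; z_{0.3} = -0.5244, z_{0.97} = 1.881.
σ = (7.501 − 5.645)/(1.881 − (-0.5244)) = 0.772.
μ = 5.645 − (-0.5244)·0.772 = 6.050.
E[T] = exp(μ + σ²/2) = exp(6.050 + 0.2976) = 571 years.

E[T] ≈ 571 years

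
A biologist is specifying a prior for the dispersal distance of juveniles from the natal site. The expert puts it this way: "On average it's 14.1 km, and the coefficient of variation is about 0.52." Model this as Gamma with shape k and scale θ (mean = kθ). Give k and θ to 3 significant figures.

k ≈ 3.7, θ ≈ 3.81

For Gamma(k, scale θ): mean = kθ, variance = kθ², so CV = 1/√k.
CV = 0.52, hence k = 1/CV² = 3.7.
Then θ = mean/k = 14.1/3.7 = 3.81.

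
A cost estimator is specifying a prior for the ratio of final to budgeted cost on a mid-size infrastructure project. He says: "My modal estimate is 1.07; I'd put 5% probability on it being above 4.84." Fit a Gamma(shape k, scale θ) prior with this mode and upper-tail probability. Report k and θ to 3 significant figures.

k ≈ 2.08, θ ≈ 0.995

Gamma(k,θ) with k>1 has mode (k−1)θ, so θ = 1.07/(k−1).
Need P(X < 4.84) = 0.95 with θ tied to k this way. Start at k = 2, θ = 1.07: P(X<4.84) ≈ 0.940.
Too low — raise k to concentrate. Iterating converges to k ≈ 2.08.
Then θ = 1.07/(2.08−1) ≈ 0.995.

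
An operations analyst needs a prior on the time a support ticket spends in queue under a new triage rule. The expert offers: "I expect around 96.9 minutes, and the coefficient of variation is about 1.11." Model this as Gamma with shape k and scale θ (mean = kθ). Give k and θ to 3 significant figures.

k ≈ 0.812, θ ≈ 119

For Gamma(k, scale θ): mean = kθ, variance = kθ², so CV = 1/√k.
CV = 1.11, hence k = 1/CV² = 0.812.
Then θ = mean/k = 96.9/0.812 = 119.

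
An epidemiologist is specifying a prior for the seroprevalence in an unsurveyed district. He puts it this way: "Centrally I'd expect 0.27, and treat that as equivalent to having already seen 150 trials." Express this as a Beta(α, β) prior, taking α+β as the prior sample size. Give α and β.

Under the effective-sample-size interpretation, Beta(α, β) has prior mean α/(α+β) and prior sample size α+β.
So α+β = 150 and α/(α+β) = 0.27, giving α = 0.27·150 = 40.5 and β = 150 − 40.5 = 109.5.

α = 40.5, β = 109.5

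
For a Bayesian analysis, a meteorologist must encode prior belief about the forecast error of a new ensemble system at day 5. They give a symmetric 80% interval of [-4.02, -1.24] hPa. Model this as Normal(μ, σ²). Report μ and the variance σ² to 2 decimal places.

μ = -2.63, σ² = 1.18

A symmetric 80% interval runs μ ± z·σ with z = 1.282.
Half-width = 1.39, so σ = 1.39/1.282 = 1.085 and σ² = 1.18.
μ is the interval midpoint, -2.63.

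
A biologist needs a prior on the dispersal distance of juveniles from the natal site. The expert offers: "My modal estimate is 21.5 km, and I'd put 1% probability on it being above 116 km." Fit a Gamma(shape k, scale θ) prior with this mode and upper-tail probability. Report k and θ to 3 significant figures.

Gamma(k,θ) with k>1 has mode (k−1)θ, so θ = 21.5/(k−1).
Need P(X < 116) = 0.99 with θ tied to k this way. Start at k = 2, θ = 21.5: P(X<116) ≈ 0.971.
Too low — raise k to concentrate. Iterating converges to k ≈ 2.35.
Then θ = 21.5/(2.35−1) ≈ 15.9.

k ≈ 2.35, θ ≈ 15.9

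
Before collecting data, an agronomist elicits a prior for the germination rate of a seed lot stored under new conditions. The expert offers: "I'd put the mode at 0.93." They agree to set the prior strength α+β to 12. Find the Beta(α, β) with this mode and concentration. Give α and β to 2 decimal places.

For α,β > 1 the Beta mode is (α−1)/(α+β−2). With α+β = 12, the mode is (α−1)/10.
Set (α−1)/10 = 0.93 → α = 1 + 0.93·10 = 10.30.
β = 12 − α = 1.70.

α = 10.30, β = 1.70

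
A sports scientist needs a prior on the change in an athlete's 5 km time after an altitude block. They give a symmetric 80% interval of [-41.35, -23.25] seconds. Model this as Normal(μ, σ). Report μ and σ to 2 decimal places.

A symmetric 80% interval runs μ ± z·σ with z = 1.282.
Half-width = 9.05, so σ = 9.05/1.282 = 7.06.
μ is the interval midpoint, -32.30.

μ = -32.30, σ = 7.06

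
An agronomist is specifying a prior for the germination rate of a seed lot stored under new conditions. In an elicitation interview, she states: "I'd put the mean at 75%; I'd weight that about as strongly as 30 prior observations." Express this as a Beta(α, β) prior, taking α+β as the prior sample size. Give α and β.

α = 22.5, β = 7.5

Under the effective-sample-size interpretation, Beta(α, β) has prior mean α/(α+β) and prior sample size α+β.
So α+β = 30 and α/(α+β) = 0.75, giving α = 0.75·30 = 22.5 and β = 30 − 22.5 = 7.5.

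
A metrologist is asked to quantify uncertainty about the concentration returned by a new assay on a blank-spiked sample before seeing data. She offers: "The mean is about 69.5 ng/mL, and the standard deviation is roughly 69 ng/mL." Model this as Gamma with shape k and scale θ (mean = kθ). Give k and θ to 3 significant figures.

k ≈ 1.01, θ ≈ 68.5

For Gamma(k, scale θ): mean = kθ, variance = kθ², so CV = 1/√k.
CV = SD/mean = 69/69.5 = 0.9928, hence k = 1/CV² = 1.01.
Then θ = mean/k = 69.5/1.01 = 68.5.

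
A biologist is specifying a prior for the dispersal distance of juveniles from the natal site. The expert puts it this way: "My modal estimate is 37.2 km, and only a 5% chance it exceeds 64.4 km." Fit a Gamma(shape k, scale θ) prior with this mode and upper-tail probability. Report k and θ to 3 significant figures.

Gamma(k,θ) with k>1 has mode (k−1)θ, so θ = 37.2/(k−1).
Need P(X < 64.4) = 0.95 with θ tied to k this way. Start at k = 2, θ = 37.2: P(X<64.4) ≈ 0.516.
Too low — raise k to concentrate. Iterating converges to k ≈ 10.3.
Then θ = 37.2/(10.3−1) ≈ 4.01.

k ≈ 10.3, θ ≈ 4.01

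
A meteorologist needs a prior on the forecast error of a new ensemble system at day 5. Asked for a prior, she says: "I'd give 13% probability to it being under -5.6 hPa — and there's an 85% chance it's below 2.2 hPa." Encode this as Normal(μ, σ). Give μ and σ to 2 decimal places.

μ = -1.54, σ = 3.61

For Normal(μ,σ), the p-quantile is μ + z_p·σ. Here z_{0.13} = -1.126, z_{0.85} = 1.036.
So -5.6 = μ − 1.126σ and 2.2 = μ + 1.036σ.
Subtracting: σ = (2.2 − -5.6)/(1.036 − (-1.126)) = 3.61.
Then μ = -5.6 − (-1.126)·3.61 = -1.54.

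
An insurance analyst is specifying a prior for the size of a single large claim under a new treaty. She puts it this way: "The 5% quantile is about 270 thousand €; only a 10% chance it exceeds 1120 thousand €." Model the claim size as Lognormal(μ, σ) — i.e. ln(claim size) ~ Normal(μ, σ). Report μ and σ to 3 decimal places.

μ ≈ 6.398, σ ≈ 0.486

If T ~ Lognormal(μ,σ) then ln T ~ Normal(μ,σ), so the p-quantile of ln T is μ + z_p·σ.
ln(270) = 5.598 and ln(1120) = 7.021; z_{0.05} = -1.645, z_{0.9} = 1.282.
σ = (7.021 − 5.598)/(1.282 − (-1.645)) = 0.486.
μ = 5.598 − (-1.645)·0.486 = 6.398.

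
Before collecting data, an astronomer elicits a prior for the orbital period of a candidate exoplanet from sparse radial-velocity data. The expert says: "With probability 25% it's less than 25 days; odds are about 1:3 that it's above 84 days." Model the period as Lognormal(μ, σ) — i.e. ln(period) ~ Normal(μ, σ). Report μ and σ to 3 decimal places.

μ ≈ 3.825, σ ≈ 0.898

If T ~ Lognormal(μ,σ) then ln T ~ Normal(μ,σ), so the p-quantile of ln T is μ + z_p·σ.
ln(25) = 3.219 and ln(84) = 4.431; z_{0.25} = -0.6745, z_{0.75} = 0.6745.
σ = (4.431 − 3.219)/(0.6745 − (-0.6745)) = 0.898.
μ = 3.219 − (-0.6745)·0.898 = 3.825.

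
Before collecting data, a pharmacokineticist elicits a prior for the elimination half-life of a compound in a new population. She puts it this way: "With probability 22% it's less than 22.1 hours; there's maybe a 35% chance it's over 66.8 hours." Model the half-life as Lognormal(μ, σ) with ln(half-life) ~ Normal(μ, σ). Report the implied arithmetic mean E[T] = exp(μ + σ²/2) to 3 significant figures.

E[T] ≈ 73 hours

If T ~ Lognormal(μ,σ) then ln T ~ Normal(μ,σ), so the p-quantile of ln T is μ + z_p·σ.
ln(22.1) = 3.096 and ln(66.8) = 4.202; z_{0.22} = -0.7722, z_{0.65} = 0.3853.
σ = (4.202 − 3.096)/(0.3853 − (-0.7722)) = 0.956.
μ = 3.096 − (-0.7722)·0.956 = 3.833.
E[T] = exp(μ + σ²/2) = exp(3.833 + 0.4566) = 73 hours.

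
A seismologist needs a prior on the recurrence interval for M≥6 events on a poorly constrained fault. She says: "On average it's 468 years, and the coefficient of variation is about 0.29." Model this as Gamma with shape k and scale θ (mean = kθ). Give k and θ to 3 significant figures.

k ≈ 11.9, θ ≈ 39.4

For Gamma(k, scale θ): mean = kθ, variance = kθ², so CV = 1/√k.
CV = 0.29, hence k = 1/CV² = 11.9.
Then θ = mean/k = 468/11.9 = 39.4.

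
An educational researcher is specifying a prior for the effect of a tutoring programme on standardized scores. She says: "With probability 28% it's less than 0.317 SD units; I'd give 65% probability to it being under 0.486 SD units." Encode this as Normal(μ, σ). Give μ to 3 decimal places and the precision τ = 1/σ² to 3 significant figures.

For Normal(μ,σ), the p-quantile is μ + z_p·σ. Here z_{0.28} = -0.5828, z_{0.65} = 0.3853.
So 0.317 = μ − 0.5828σ and 0.486 = μ + 0.3853σ.
Subtracting: σ = (0.486 − 0.317)/(0.3853 − (-0.5828)) = 0.175.
Then μ = 0.317 − (-0.5828)·0.175 = 0.419.
Precision τ = 1/σ² = 1/0.1746² = 32.8.

μ = 0.419, τ = 32.8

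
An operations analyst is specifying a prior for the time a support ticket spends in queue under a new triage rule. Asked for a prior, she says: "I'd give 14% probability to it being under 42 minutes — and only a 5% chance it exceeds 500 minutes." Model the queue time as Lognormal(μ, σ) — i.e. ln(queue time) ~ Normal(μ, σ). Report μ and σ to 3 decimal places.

μ ≈ 4.720, σ ≈ 0.909

If T ~ Lognormal(μ,σ) then ln T ~ Normal(μ,σ), so the p-quantile of ln T is μ + z_p·σ.
ln(42) = 3.738 and ln(500) = 6.215; z_{0.14} = -1.08, z_{0.95} = 1.645.
σ = (6.215 − 3.738)/(1.645 − (-1.08)) = 0.909.
μ = 3.738 − (-1.08)·0.909 = 4.720.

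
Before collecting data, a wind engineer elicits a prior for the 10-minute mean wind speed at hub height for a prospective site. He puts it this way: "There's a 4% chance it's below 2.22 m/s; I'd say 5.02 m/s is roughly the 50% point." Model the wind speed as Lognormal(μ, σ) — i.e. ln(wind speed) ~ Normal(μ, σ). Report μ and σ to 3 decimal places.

If T ~ Lognormal(μ,σ) then ln T ~ Normal(μ,σ), so the p-quantile of ln T is μ + z_p·σ.
ln(2.22) = 0.7975 and ln(5.02) = 1.613; z_{0.04} = -1.751, z_{0.5} = 0.
σ = (1.613 − 0.7975)/(0 − (-1.751)) = 0.466.
μ = 0.7975 − (-1.751)·0.466 = 1.613.

μ ≈ 1.613, σ ≈ 0.466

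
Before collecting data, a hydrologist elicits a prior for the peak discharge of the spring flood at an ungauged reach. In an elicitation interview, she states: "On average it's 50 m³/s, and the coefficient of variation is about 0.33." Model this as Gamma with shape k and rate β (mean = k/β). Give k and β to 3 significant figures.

k ≈ 9.18, β ≈ 0.184

For Gamma(k, rate β): mean = k/β, variance = k/β², so CV = 1/√k.
CV = 0.33, hence k = 1/CV² = 9.18.
Then β = k/mean = 9.18/50 = 0.184.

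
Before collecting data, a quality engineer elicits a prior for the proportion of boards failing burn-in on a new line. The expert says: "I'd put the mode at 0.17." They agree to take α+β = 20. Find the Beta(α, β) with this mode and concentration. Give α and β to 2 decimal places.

α = 4.06, β = 15.94

For α,β > 1 the Beta mode is (α−1)/(α+β−2). With α+β = 20, the mode is (α−1)/18.
Set (α−1)/18 = 0.17 → α = 1 + 0.17·18 = 4.06.
β = 20 − α = 15.94.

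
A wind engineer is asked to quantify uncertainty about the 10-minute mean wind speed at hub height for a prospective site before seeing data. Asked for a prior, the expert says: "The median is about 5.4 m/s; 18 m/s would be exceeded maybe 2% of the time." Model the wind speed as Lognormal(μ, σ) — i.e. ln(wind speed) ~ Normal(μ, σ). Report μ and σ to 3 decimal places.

If T ~ Lognormal(μ,σ) then ln T ~ Normal(μ,σ), so the p-quantile of ln T is μ + z_p·σ.
ln(5.4) = 1.686 and ln(18) = 2.89; z_{0.5} = 0, z_{0.98} = 2.054.
σ = (2.89 − 1.686)/(2.054 − (0)) = 0.586.
μ = 1.686 − (0)·0.586 = 1.686.

μ ≈ 1.686, σ ≈ 0.586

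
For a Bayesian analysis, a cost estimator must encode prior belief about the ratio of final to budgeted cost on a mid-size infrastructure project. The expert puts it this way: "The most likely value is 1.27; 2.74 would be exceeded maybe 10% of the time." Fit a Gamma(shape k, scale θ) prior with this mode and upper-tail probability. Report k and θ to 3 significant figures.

Gamma(k,θ) with k>1 has mode (k−1)θ, so θ = 1.27/(k−1).
Need P(X < 2.74) = 0.9 with θ tied to k this way. Start at k = 2, θ = 1.27: P(X<2.74) ≈ 0.635.
Too low — raise k to concentrate. Iterating converges to k ≈ 4.25.
Then θ = 1.27/(4.25−1) ≈ 0.391.

k ≈ 4.25, θ ≈ 0.391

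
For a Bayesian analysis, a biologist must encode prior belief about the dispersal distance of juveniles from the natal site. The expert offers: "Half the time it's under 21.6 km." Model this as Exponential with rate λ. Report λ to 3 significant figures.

λ ≈ 0.0321

Exponential median = ln 2 / λ, so λ = ln 2 / 21.6 = 0.0321.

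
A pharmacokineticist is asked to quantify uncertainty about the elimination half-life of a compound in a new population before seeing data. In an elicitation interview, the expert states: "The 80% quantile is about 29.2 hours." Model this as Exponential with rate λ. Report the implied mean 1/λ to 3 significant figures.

mean ≈ 18.1 hours

P(T < 29.2) = 1 − e^(−λ·29.2) = 0.8, so λ = −ln(1−0.8)/29.2 = −ln(0.2)/29.2 = 0.0551.
Mean = 1/λ = 18.1 hours.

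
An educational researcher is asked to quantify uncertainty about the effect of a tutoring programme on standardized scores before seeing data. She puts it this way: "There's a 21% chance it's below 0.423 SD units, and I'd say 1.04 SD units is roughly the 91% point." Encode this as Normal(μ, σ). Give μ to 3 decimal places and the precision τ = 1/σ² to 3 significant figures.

The p-quantile of Normal(μ,σ) is μ + z_p·σ, with z_{0.21} = -0.8064 and z_{0.91} = 1.341.
Eliminate σ: μ = (z₂·x₁ − z₁·x₂)/(z₂ − z₁) = (1.341·0.423 − (-0.8064)·1.04)/2.147 = 0.655.
Then σ = (x₂ − x₁)/(z₂ − z₁) = (1.04 − 0.423)/2.147 = 0.287.
Precision τ = 1/σ² = 1/0.2874² = 12.1.

μ = 0.655, τ = 12.1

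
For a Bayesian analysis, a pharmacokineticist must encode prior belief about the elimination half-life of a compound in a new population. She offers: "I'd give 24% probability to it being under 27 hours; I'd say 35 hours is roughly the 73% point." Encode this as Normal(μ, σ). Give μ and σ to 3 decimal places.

For Normal(μ,σ), the p-quantile is μ + z_p·σ. Here z_{0.24} = -0.7063, z_{0.73} = 0.6128.
So 27 = μ − 0.7063σ and 35 = μ + 0.6128σ.
Subtracting: σ = (35 − 27)/(0.6128 − (-0.7063)) = 6.065.
Then μ = 27 − (-0.7063)·6.065 = 31.283.

μ = 31.283, σ = 6.065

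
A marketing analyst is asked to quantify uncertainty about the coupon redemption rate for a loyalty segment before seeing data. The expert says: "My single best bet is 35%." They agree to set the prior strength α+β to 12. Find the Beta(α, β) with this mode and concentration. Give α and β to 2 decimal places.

For α,β > 1 the Beta mode is (α−1)/(α+β−2). With α+β = 12, the mode is (α−1)/10.
Set (α−1)/10 = 0.35 → α = 1 + 0.35·10 = 4.50.
β = 12 − α = 7.50.

α = 4.50, β = 7.50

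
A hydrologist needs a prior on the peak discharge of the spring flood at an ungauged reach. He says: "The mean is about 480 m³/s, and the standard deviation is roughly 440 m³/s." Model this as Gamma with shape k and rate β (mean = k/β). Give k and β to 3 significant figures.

k ≈ 1.19, β ≈ 0.00248

For Gamma(k, rate β): mean = k/β, variance = k/β², so CV = 1/√k.
CV = SD/mean = 440/480 = 0.9167, hence k = 1/CV² = 1.19.
Then β = k/mean = 1.19/480 = 0.00248.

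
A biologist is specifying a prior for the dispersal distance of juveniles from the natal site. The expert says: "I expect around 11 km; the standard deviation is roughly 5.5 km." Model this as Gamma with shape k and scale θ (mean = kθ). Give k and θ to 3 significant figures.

k ≈ 4, θ ≈ 2.75

For Gamma(k, scale θ): mean = kθ, variance = kθ², so CV = 1/√k.
CV = SD/mean = 5.5/11 = 0.5, hence k = 1/CV² = 4.
Then θ = mean/k = 11/4 = 2.75.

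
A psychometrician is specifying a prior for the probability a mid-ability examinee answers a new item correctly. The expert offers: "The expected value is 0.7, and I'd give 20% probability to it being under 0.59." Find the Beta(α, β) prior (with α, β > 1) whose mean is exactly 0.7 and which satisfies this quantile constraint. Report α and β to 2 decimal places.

α ≈ 8.05, β ≈ 3.45

With mean 0.7 fixed, write α = 0.7s, β = 0.3s where s = α+β.
Need P(θ < 0.59) = 0.2 under Beta(0.7s, 0.3s). Normal approximation: (q−m)/√(m(1−m)/s) ≈ z_{0.2} = -0.842, so s ≈ 0.7·0.3·(-0.842)²/(0.59−0.7)² = 12.3.
At s = 12.3: P(θ<0.59) ≈ 0.193. Adjusting to match 0.2 gives s ≈ 11.50.
So α = 0.7·11.50 ≈ 8.05, β = 0.3·11.50 ≈ 3.45.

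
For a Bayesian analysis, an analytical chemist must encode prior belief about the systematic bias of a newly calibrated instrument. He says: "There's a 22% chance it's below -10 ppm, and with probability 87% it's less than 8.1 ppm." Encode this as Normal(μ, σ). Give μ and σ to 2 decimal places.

The p-quantile of Normal(μ,σ) is μ + z_p·σ, with z_{0.22} = -0.7722 and z_{0.87} = 1.126.
Eliminate σ: μ = (z₂·x₁ − z₁·x₂)/(z₂ − z₁) = (1.126·-10 − (-0.7722)·8.1)/1.899 = -2.64.
Then σ = (x₂ − x₁)/(z₂ − z₁) = (8.1 − -10)/1.899 = 9.53.

μ = -2.64, σ = 9.53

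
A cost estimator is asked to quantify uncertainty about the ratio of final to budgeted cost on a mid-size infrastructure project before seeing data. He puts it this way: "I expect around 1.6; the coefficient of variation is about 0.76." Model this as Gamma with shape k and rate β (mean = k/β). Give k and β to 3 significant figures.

k ≈ 1.73, β ≈ 1.08

For Gamma(k, rate β): mean = k/β, variance = k/β², so CV = 1/√k.
CV = 0.76, hence k = 1/CV² = 1.73.
Then β = k/mean = 1.73/1.6 = 1.08.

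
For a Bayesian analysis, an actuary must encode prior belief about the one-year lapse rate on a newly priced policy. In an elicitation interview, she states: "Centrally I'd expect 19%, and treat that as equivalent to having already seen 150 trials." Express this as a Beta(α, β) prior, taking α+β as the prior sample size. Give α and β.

Under the effective-sample-size interpretation, Beta(α, β) has prior mean α/(α+β) and prior sample size α+β.
So α+β = 150 and α/(α+β) = 0.19, giving α = 0.19·150 = 28.5 and β = 150 − 28.5 = 121.5.

α = 28.5, β = 121.5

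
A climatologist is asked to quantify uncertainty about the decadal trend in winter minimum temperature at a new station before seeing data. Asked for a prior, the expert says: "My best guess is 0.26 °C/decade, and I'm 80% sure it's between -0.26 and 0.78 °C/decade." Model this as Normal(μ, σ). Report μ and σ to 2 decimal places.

A symmetric 80% interval runs μ ± z·σ with z = 1.282.
Half-width = 0.52, so σ = 0.52/1.282 = 0.41.
μ is the stated best guess, 0.26.

μ = 0.26, σ = 0.41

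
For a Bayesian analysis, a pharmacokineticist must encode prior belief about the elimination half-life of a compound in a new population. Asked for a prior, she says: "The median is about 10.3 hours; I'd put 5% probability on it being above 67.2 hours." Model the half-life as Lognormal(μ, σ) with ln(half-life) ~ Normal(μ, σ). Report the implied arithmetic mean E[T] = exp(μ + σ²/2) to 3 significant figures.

E[T] ≈ 19.7 hours

If T ~ Lognormal(μ,σ) then ln T ~ Normal(μ,σ), so the p-quantile of ln T is μ + z_p·σ.
ln(10.3) = 2.332 and ln(67.2) = 4.208; z_{0.5} = 0, z_{0.95} = 1.645.
σ = (4.208 − 2.332)/(1.645 − (0)) = 1.140.
μ = 2.332 − (0)·1.140 = 2.332.
E[T] = exp(μ + σ²/2) = exp(2.332 + 0.6501) = 19.7 hours.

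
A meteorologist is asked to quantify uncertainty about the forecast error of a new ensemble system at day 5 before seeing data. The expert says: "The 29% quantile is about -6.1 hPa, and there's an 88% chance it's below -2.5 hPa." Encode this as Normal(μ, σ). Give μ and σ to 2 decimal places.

μ = -4.95, σ = 2.08

For Normal(μ,σ), the p-quantile is μ + z_p·σ. Here z_{0.29} = -0.5534, z_{0.88} = 1.175.
So -6.1 = μ − 0.5534σ and -2.5 = μ + 1.175σ.
Subtracting: σ = (-2.5 − -6.1)/(1.175 − (-0.5534)) = 2.08.
Then μ = -6.1 − (-0.5534)·2.08 = -4.95.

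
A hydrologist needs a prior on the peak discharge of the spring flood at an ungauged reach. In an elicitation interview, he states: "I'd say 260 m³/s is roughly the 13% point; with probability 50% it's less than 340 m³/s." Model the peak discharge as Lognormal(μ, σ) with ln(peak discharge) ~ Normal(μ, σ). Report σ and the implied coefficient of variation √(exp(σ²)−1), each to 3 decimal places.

σ ≈ 0.238, CV ≈ 0.242

If T ~ Lognormal(μ,σ) then ln T ~ Normal(μ,σ), so the p-quantile of ln T is μ + z_p·σ.
ln(260) = 5.561 and ln(340) = 5.829; z_{0.13} = -1.126, z_{0.5} = 0.
σ = (5.829 − 5.561)/(0 − (-1.126)) = 0.238.
μ = 5.561 − (-1.126)·0.238 = 5.829.
CV = √(exp(σ²)−1) = √(exp(0.0567)−1) = 0.242.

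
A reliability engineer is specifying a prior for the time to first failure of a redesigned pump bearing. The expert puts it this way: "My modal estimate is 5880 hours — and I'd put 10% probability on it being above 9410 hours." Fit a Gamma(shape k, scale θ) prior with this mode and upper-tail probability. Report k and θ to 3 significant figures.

k ≈ 9.5, θ ≈ 692

Gamma(k,θ) with k>1 has mode (k−1)θ, so θ = 5880/(k−1).
Need P(X < 9410) = 0.9 with θ tied to k this way. Start at k = 2, θ = 5880: P(X<9410) ≈ 0.475.
Too low — raise k to concentrate. Iterating converges to k ≈ 9.5.
Then θ = 5880/(9.5−1) ≈ 692.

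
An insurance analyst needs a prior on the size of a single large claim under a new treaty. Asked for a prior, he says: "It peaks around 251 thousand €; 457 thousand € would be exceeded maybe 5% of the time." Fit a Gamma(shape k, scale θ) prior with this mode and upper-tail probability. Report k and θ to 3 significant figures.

Gamma(k,θ) with k>1 has mode (k−1)θ, so θ = 251/(k−1).
Need P(X < 457) = 0.95 with θ tied to k this way. Start at k = 2, θ = 251: P(X<457) ≈ 0.543.
Too low — raise k to concentrate. Iterating converges to k ≈ 8.76.
Then θ = 251/(8.76−1) ≈ 32.4.

k ≈ 8.76, θ ≈ 32.4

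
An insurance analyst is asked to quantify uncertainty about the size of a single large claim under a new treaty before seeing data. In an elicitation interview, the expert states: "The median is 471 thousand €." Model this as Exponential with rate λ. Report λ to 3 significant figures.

λ ≈ 0.00147

Exponential median = ln 2 / λ, so λ = ln 2 / 471.0 = 0.00147.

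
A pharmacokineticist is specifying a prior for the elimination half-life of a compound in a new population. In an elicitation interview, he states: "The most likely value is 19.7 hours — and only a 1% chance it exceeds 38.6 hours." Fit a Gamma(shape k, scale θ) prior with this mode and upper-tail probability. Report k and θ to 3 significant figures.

Gamma(k,θ) with k>1 has mode (k−1)θ, so θ = 19.7/(k−1).
Need P(X < 38.6) = 0.99 with θ tied to k this way. Start at k = 2, θ = 19.7: P(X<38.6) ≈ 0.583.
Too low — raise k to concentrate. Iterating converges to k ≈ 11.9.
Then θ = 19.7/(11.9−1) ≈ 1.81.

k ≈ 11.9, θ ≈ 1.81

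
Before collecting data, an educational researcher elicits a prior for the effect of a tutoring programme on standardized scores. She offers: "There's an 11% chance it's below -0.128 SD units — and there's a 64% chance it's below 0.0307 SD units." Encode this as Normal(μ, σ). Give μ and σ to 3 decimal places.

μ = -0.005, σ = 0.100

The p-quantile of Normal(μ,σ) is μ + z_p·σ, with z_{0.11} = -1.227 and z_{0.64} = 0.3585.
Eliminate σ: μ = (z₂·x₁ − z₁·x₂)/(z₂ − z₁) = (0.3585·-0.128 − (-1.227)·0.0307)/1.585 = -0.005.
Then σ = (x₂ − x₁)/(z₂ − z₁) = (0.0307 − -0.128)/1.585 = 0.100.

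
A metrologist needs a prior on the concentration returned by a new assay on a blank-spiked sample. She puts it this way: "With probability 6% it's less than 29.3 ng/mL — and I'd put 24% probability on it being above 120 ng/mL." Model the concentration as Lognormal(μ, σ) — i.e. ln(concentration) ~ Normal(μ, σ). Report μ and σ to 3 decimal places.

If T ~ Lognormal(μ,σ) then ln T ~ Normal(μ,σ), so the p-quantile of ln T is μ + z_p·σ.
ln(29.3) = 3.378 and ln(120) = 4.787; z_{0.06} = -1.555, z_{0.76} = 0.7063.
σ = (4.787 − 3.378)/(0.7063 − (-1.555)) = 0.624.
μ = 3.378 − (-1.555)·0.624 = 4.347.

μ ≈ 4.347, σ ≈ 0.624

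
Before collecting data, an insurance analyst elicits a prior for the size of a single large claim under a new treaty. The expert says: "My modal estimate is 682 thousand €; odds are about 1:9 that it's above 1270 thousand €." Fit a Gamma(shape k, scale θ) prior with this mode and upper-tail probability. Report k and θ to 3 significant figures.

Gamma(k,θ) with k>1 has mode (k−1)θ, so θ = 682/(k−1).
Need P(X < 1270) = 0.9 with θ tied to k this way. Start at k = 2, θ = 682: P(X<1270) ≈ 0.555.
Too low — raise k to concentrate. Iterating converges to k ≈ 5.94.
Then θ = 682/(5.94−1) ≈ 138.

k ≈ 5.94, θ ≈ 138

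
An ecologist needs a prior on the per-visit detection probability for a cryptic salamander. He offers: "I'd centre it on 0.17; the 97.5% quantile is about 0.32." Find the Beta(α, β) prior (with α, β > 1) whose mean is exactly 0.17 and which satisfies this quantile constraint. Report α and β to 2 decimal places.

α ≈ 5.15, β ≈ 25.16

With mean 0.17 fixed, write α = 0.17s, β = 0.83s where s = α+β.
Need P(θ < 0.32) = 0.975 under Beta(0.17s, 0.83s). Normal approximation: (q−m)/√(m(1−m)/s) ≈ z_{0.975} = 1.96, so s ≈ 0.17·0.83·(1.96)²/(0.32−0.17)² = 24.1.
At s = 24.1: P(θ<0.32) ≈ 0.961. Adjusting to match 0.975 gives s ≈ 30.31.
So α = 0.17·30.31 ≈ 5.15, β = 0.83·30.31 ≈ 25.16.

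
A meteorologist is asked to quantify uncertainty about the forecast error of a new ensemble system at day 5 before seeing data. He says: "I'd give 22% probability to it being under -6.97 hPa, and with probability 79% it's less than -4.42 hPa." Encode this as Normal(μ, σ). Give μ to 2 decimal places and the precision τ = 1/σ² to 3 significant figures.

μ = -5.72, τ = 0.383

For Normal(μ,σ), the p-quantile is μ + z_p·σ. Here z_{0.22} = -0.7722, z_{0.79} = 0.8064.
So -6.97 = μ − 0.7722σ and -4.42 = μ + 0.8064σ.
Subtracting: σ = (-4.42 − -6.97)/(0.8064 − (-0.7722)) = 1.62.
Then μ = -6.97 − (-0.7722)·1.62 = -5.72.
Precision τ = 1/σ² = 1/1.615² = 0.383.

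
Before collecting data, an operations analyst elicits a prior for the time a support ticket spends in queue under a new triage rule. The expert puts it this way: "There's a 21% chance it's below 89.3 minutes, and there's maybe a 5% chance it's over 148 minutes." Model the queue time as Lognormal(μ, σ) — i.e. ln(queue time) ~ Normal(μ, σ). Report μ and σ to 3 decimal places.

If T ~ Lognormal(μ,σ) then ln T ~ Normal(μ,σ), so the p-quantile of ln T is μ + z_p·σ.
ln(89.3) = 4.492 and ln(148) = 4.997; z_{0.21} = -0.8064, z_{0.95} = 1.645.
σ = (4.997 − 4.492)/(1.645 − (-0.8064)) = 0.206.
μ = 4.492 − (-0.8064)·0.206 = 4.658.

μ ≈ 4.658, σ ≈ 0.206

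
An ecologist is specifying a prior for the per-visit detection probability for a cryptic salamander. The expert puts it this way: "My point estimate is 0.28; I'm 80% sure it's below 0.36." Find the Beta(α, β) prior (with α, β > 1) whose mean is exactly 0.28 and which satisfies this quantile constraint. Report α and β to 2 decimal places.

α ≈ 5.90, β ≈ 15.18

With mean 0.28 fixed, write α = 0.28s, β = 0.72s where s = α+β.
Need P(θ < 0.36) = 0.8 under Beta(0.28s, 0.72s). Normal approximation: (q−m)/√(m(1−m)/s) ≈ z_{0.8} = 0.842, so s ≈ 0.28·0.72·(0.842)²/(0.36−0.28)² = 22.3.
At s = 22.3: P(θ<0.36) ≈ 0.806. Adjusting to match 0.8 gives s ≈ 21.08.
So α = 0.28·21.08 ≈ 5.90, β = 0.72·21.08 ≈ 15.18.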